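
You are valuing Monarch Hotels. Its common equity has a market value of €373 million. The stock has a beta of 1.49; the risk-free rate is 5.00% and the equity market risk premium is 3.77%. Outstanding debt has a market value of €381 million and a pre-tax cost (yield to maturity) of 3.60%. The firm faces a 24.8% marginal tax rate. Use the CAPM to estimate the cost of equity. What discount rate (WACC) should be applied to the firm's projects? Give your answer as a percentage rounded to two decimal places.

Cost of equity via CAPM: Re = 5.0% + 1.49 × 3.77% = 10.6173%.
Total capital V = 373 + 381 = 754.
Equity: weight = 373/754 = 0.4947; cost = 10.6173%.
Debt: weight = 381/754 = 0.5053; after-tax cost = 3.6% × (1 − 24.8%) = 2.7072%.
WACC = 0.4947 × 10.6173% + 0.5053 × 2.7072% = 6.6203%.

6.62%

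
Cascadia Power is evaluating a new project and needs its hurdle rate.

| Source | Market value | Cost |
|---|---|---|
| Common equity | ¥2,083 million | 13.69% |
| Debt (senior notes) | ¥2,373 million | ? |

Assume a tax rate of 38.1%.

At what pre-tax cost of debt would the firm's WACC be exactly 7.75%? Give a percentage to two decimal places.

4.10%

Total capital V = 2083 + 2373 = 4456.
Equity weight = 2083/4456 = 0.4675.
Senior notes weight = 2373/4456 = 0.5325.
Equity contribution = 0.4675 × 13.69% = 6.3995%.
Remaining for debt = 7.75% − 6.3995% = 1.3505%.
Rd × (1 − 38.1%) × 0.5325 = 1.3505%  ⇒  Rd = 4.0968%.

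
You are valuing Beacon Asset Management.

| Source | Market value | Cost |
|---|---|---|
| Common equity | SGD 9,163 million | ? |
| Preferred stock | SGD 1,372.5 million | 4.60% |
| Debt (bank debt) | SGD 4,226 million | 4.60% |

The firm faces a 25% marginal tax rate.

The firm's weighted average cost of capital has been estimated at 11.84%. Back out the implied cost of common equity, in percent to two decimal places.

16.79%

Total capital V = 9163 + 1372.5 + 4226 = 14761.5.
Equity weight = 9163/14761.5 = 0.6207.
Preferred weight = 1372.5/14761.5 = 0.0930.
Bank debt weight = 4226/14761.5 = 0.2863.
Debt contribution = 0.2863 × 4.6% × (1 − 25%) = 0.9877%.
Preferred contribution = 0.0930 × 4.6% = 0.4277%.
Required equity contribution = 11.84% − 1.4154% = 10.4246%.
Re = 10.4246% / 0.6207 = 16.7939%.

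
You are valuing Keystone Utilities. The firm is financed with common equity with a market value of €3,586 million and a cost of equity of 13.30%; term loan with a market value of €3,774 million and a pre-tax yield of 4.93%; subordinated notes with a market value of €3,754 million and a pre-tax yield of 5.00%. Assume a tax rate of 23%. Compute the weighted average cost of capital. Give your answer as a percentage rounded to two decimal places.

Total capital V = 3586 + 3774 + 3754 = 11114.
Equity: weight = 3586/11114 = 0.3227; cost = 13.3%.
Term loan: weight = 3774/11114 = 0.3396; after-tax cost = 4.93% × (1 − 23%) = 3.7961%.
Subordinated notes: weight = 3754/11114 = 0.3378; after-tax cost = 5% × (1 − 23%) = 3.8500%.
WACC = 0.3227 × 13.3000% + 0.3396 × 3.7961% + 0.3378 × 3.8500% = 6.8808%.

6.88%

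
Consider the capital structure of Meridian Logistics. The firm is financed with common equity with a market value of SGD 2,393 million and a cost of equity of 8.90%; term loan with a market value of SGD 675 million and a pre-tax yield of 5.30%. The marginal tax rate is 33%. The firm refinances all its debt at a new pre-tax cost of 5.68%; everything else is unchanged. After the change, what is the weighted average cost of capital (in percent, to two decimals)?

After the change:
Total capital V = 2393 + 675 = 3068.
Equity: weight = 2393/3068 = 0.7800; cost = 8.9%.
Term loan: weight = 675/3068 = 0.2200; after-tax cost = 5.68% × (1 − 33%) = 3.8056%.
WACC = 0.7800 × 8.9000% + 0.2200 × 3.8056% = 7.7792%.

7.78%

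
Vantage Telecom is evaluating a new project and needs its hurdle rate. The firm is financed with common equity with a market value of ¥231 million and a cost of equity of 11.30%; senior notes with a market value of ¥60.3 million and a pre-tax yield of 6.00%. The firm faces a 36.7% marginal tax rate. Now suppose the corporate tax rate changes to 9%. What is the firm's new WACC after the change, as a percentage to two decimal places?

10.09%

After the change:
Total capital V = 231 + 60.3 = 291.3.
Equity: weight = 231/291.3 = 0.7930; cost = 11.3%.
Senior notes: weight = 60.3/291.3 = 0.2070; after-tax cost = 6% × (1 − 9%) = 5.4600%.
WACC = 0.7930 × 11.3000% + 0.2070 × 5.4600% = 10.0911%.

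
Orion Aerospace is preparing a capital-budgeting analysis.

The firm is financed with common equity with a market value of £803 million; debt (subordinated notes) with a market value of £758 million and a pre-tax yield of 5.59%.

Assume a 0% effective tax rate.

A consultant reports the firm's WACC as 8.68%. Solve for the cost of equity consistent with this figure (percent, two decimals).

11.60%

Total capital V = 803 + 758 = 1561.
Equity weight = 803/1561 = 0.5144.
Subordinated notes weight = 758/1561 = 0.4856.
Debt contribution = 0.4856 × 5.59% × (1 − 0%) = 2.7144%.
Required equity contribution = 8.68% − 2.7144% = 5.9656%.
Re = 5.9656% / 0.5144 = 11.5968%.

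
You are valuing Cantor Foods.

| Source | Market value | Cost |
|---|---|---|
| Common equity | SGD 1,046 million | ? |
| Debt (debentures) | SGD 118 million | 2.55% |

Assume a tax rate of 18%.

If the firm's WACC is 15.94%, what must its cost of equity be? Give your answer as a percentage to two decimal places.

17.50%

Total capital V = 1046 + 118 = 1164.
Equity weight = 1046/1164 = 0.8986.
Debentures weight = 118/1164 = 0.1014.
Debt contribution = 0.1014 × 2.55% × (1 − 18%) = 0.2120%.
Required equity contribution = 15.94% − 0.2120% = 15.7280%.
Re = 15.7280% / 0.8986 = 17.5023%.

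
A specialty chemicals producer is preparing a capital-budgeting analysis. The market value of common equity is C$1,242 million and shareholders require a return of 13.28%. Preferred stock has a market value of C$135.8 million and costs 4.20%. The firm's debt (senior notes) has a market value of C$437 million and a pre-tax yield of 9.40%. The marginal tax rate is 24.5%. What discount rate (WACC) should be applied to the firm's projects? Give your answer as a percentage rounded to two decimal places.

11.11%

Total capital V = 1242 + 135.8 + 437 = 1814.8.
Equity: weight = 1242/1814.8 = 0.6844; cost = 13.28%.
Preferred: weight = 135.8/1814.8 = 0.0748; cost = 4.2%.
Senior notes: weight = 437/1814.8 = 0.2408; after-tax cost = 9.4% × (1 − 24.5%) = 7.0970%.
WACC = 0.6844 × 13.2800% + 0.0748 × 4.2000% + 0.2408 × 7.0970% = 11.1117%.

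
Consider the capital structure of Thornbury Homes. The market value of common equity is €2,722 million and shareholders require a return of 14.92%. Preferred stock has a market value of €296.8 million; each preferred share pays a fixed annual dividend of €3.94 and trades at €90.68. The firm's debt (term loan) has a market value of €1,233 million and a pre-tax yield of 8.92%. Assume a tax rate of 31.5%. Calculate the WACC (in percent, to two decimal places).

Cost of preferred: Rp = 3.94 / 90.68 = 4.3449%.
Total capital V = 2722 + 296.8 + 1233 = 4251.8.
Equity: weight = 2722/4251.8 = 0.6402; cost = 14.92%.
Preferred: weight = 296.8/4251.8 = 0.0698; cost = 4.3449%.
Term loan: weight = 1233/4251.8 = 0.2900; after-tax cost = 8.92% × (1 − 31.5%) = 6.1102%.
WACC = 0.6402 × 14.9200% + 0.0698 × 4.3449% + 0.2900 × 6.1102% = 11.6270%.

11.63%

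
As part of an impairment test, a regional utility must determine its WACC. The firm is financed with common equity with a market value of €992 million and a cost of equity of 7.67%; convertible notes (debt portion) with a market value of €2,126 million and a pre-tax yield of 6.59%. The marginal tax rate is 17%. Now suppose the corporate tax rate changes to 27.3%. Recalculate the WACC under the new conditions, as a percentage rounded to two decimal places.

5.71%

After the change:
Total capital V = 992 + 2126 = 3118.
Equity: weight = 992/3118 = 0.3182; cost = 7.67%.
Convertible notes (debt portion): weight = 2126/3118 = 0.6818; after-tax cost = 6.59% × (1 − 27.3%) = 4.7909%.
WACC = 0.3182 × 7.6700% + 0.6818 × 4.7909% = 5.7069%.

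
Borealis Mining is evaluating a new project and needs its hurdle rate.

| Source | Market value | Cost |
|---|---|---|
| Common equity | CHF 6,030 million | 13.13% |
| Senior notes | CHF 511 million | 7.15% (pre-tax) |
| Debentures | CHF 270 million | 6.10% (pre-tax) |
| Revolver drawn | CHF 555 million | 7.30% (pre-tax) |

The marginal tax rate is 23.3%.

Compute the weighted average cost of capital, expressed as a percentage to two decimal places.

Total capital V = 6030 + 511 + 270 + 555 = 7366.
Equity: weight = 6030/7366 = 0.8186; cost = 13.13%.
Senior notes: weight = 511/7366 = 0.0694; after-tax cost = 7.15% × (1 − 23.3%) = 5.4841%.
Debentures: weight = 270/7366 = 0.0367; after-tax cost = 6.1% × (1 − 23.3%) = 4.6787%.
Revolver drawn: weight = 555/7366 = 0.0753; after-tax cost = 7.3% × (1 − 23.3%) = 5.5991%.
WACC = 0.8186 × 13.1300% + 0.0694 × 5.4841% + 0.0367 × 4.6787% + 0.0753 × 5.5991% = 11.7224%.

11.72%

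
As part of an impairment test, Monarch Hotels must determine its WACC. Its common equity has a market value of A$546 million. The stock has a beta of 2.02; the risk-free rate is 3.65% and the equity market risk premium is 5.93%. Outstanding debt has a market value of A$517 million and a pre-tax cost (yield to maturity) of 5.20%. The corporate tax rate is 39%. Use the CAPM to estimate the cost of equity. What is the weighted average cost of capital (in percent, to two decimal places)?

9.57%

Cost of equity via CAPM: Re = 3.65% + 2.02 × 5.93% = 15.6286%.
Total capital V = 546 + 517 = 1063.
Equity: weight = 546/1063 = 0.5136; cost = 15.6286%.
Debt: weight = 517/1063 = 0.4864; after-tax cost = 5.2% × (1 − 39%) = 3.1720%.
WACC = 0.5136 × 15.6286% + 0.4864 × 3.1720% = 9.5702%.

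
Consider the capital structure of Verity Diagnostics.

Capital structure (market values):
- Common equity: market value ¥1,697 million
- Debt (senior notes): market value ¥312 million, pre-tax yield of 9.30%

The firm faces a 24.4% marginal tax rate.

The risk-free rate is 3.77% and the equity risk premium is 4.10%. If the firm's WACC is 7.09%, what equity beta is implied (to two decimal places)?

0.81

Total capital V = 1697 + 312 = 2009.
Equity weight = 1697/2009 = 0.8447.
Senior notes weight = 312/2009 = 0.1553.
Debt contribution = 0.1553 × 9.3% × (1 − 24.4%) = 1.0919%.
Required equity contribution = 7.09% − 1.0919% = 5.9981%  ⇒  Re = 7.1009%.
CAPM: 7.1009% = 3.77% + β × 4.1%  ⇒  β = 0.8124.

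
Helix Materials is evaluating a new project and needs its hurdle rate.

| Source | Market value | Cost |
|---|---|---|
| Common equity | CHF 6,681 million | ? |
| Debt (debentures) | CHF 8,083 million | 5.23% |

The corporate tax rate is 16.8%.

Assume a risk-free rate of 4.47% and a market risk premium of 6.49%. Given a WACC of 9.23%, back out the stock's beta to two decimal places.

1.64

Total capital V = 6681 + 8083 = 14764.
Equity weight = 6681/14764 = 0.4525.
Debentures weight = 8083/14764 = 0.5475.
Debt contribution = 0.5475 × 5.23% × (1 − 16.8%) = 2.3823%.
Required equity contribution = 9.23% − 2.3823% = 6.8477%  ⇒  Re = 15.1324%.
CAPM: 15.1324% = 4.47% + β × 6.49%  ⇒  β = 1.6429.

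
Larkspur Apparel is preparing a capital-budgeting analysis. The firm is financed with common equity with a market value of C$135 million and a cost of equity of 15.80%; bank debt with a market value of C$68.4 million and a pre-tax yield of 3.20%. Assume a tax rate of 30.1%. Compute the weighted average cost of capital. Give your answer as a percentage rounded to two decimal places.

Total capital V = 135 + 68.4 = 203.4.
Equity: weight = 135/203.4 = 0.6637; cost = 15.8%.
Bank debt: weight = 68.4/203.4 = 0.3363; after-tax cost = 3.2% × (1 − 30.1%) = 2.2368%.
WACC = 0.6637 × 15.8000% + 0.3363 × 2.2368% = 11.2389%.

11.24%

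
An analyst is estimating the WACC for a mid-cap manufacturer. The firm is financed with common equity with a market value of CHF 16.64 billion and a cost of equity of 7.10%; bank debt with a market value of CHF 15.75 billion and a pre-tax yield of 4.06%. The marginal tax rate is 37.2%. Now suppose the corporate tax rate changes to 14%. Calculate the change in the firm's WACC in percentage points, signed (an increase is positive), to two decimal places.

+0.46 pp

Current WACC:
Total capital V = 16.64 + 15.75 = 32.39.
Equity: weight = 16.64/32.39 = 0.5137; cost = 7.1%.
Bank debt: weight = 15.75/32.39 = 0.4863; after-tax cost = 4.06% × (1 − 37.2%) = 2.5497%.
WACC = 0.5137 × 7.1000% + 0.4863 × 2.5497% = 4.8874%.
After the change:
Total capital V = 16.64 + 15.75 = 32.39.
Equity: weight = 16.64/32.39 = 0.5137; cost = 7.1%.
Bank debt: weight = 15.75/32.39 = 0.4863; after-tax cost = 4.06% × (1 − 14%) = 3.4916%.
WACC = 0.5137 × 7.1000% + 0.4863 × 3.4916% = 5.3454%.
Change in WACC = 5.3454% − 4.8874% = 0.4580 pp.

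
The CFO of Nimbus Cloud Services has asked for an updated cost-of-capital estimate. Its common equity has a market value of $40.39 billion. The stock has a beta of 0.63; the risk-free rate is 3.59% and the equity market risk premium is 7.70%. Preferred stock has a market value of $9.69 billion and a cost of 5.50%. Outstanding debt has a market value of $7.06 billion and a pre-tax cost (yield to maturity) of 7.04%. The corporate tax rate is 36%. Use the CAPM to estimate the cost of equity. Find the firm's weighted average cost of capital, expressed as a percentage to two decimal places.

Cost of equity via CAPM: Re = 3.59% + 0.63 × 7.7% = 8.4410%.
Total capital V = 40.39 + 9.69 + 7.06 = 57.14.
Equity: weight = 40.39/57.14 = 0.7069; cost = 8.441%.
Preferred: weight = 9.69/57.14 = 0.1696; cost = 5.5%.
Debt: weight = 7.06/57.14 = 0.1236; after-tax cost = 7.04% × (1 − 36%) = 4.5056%.
WACC = 0.7069 × 8.4410% + 0.1696 × 5.5000% + 0.1236 × 4.5056% = 7.4560%.

7.46%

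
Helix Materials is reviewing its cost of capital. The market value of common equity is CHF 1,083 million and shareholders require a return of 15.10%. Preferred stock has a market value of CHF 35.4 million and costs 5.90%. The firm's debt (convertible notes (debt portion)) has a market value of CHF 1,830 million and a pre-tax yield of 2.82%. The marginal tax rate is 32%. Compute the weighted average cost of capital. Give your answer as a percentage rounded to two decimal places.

6.81%

Total capital V = 1083 + 35.4 + 1830 = 2948.4.
Equity: weight = 1083/2948.4 = 0.3673; cost = 15.1%.
Preferred: weight = 35.4/2948.4 = 0.0120; cost = 5.9%.
Convertible notes (debt portion): weight = 1830/2948.4 = 0.6207; after-tax cost = 2.82% × (1 − 32%) = 1.9176%.
WACC = 0.3673 × 15.1000% + 0.0120 × 5.9000% + 0.6207 × 1.9176% = 6.8075%.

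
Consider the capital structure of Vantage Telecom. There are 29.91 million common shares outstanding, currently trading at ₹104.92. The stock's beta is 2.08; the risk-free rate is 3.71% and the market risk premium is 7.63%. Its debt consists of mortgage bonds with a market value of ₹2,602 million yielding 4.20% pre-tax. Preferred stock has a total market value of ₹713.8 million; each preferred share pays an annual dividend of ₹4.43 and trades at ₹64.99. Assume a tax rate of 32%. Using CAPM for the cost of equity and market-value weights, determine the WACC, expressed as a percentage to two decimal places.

Cost of equity via CAPM: Re = 3.71% + 2.08 × 7.63% = 19.5804%.
Cost of preferred: Rp = 4.43 / 64.99 = 6.8164%.
Market value of equity E = 104.92 × 29.91m = 3138.1572m.
Total capital V = 3138.1572 + 713.8 + 2602 = 6453.9572.
Equity: weight = 3138.1572/6453.9572 = 0.4862; cost = 19.5804%.
Preferred: weight = 713.8/6453.9572 = 0.1106; cost = 6.8164%.
Mortgage bonds: weight = 2602/6453.9572 = 0.4032; after-tax cost = 4.2% × (1 − 32%) = 2.8560%.
WACC = 0.4862 × 19.5804% + 0.1106 × 6.8164% + 0.4032 × 2.8560% = 11.4260%.

11.43%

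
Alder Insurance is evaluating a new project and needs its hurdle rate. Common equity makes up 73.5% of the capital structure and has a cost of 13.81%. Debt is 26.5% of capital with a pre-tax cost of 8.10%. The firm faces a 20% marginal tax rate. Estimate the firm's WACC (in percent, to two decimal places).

11.87%

After-tax cost of debt = 8.1% × (1 − 20%) = 6.4800%.
WACC = 0.735 × 13.8100% + 0.265 × 6.4800% = 11.8675%.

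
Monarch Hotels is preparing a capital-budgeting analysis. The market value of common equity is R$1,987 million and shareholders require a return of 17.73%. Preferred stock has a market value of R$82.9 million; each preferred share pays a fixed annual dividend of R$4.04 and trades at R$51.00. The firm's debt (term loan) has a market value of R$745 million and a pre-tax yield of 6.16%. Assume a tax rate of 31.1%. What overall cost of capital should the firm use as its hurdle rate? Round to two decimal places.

Cost of preferred: Rp = 4.04 / 51.0 = 7.9216%.
Total capital V = 1987 + 82.9 + 745 = 2814.9.
Equity: weight = 1987/2814.9 = 0.7059; cost = 17.73%.
Preferred: weight = 82.9/2814.9 = 0.0295; cost = 7.9216%.
Term loan: weight = 745/2814.9 = 0.2647; after-tax cost = 6.16% × (1 − 31.1%) = 4.2442%.
WACC = 0.7059 × 17.7300% + 0.0295 × 7.9216% + 0.2647 × 4.2442% = 13.8720%.

13.87%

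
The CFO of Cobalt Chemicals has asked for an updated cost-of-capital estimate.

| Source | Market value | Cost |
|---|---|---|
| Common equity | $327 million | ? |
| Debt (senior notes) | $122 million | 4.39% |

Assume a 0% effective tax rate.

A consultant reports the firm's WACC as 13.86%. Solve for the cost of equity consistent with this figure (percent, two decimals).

Total capital V = 327 + 122 = 449.
Equity weight = 327/449 = 0.7283.
Senior notes weight = 122/449 = 0.2717.
Debt contribution = 0.2717 × 4.39% × (1 − 0%) = 1.1928%.
Required equity contribution = 13.86% − 1.1928% = 12.6672%.
Re = 12.6672% / 0.7283 = 17.3931%.

17.39%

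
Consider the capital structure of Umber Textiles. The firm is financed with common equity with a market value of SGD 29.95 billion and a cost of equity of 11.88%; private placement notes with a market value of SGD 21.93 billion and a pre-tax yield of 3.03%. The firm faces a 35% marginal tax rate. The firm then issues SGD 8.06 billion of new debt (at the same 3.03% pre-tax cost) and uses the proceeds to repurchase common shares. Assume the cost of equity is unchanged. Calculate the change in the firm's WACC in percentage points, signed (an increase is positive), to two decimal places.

Current WACC:
Total capital V = 29.95 + 21.93 = 51.88.
Equity: weight = 29.95/51.88 = 0.5773; cost = 11.88%.
Private placement notes: weight = 21.93/51.88 = 0.4227; after-tax cost = 3.03% × (1 − 35%) = 1.9695%.
WACC = 0.5773 × 11.8800% + 0.4227 × 1.9695% = 7.6908%.
After the change:
Total capital V = 21.89 + 29.99 = 51.88.
Equity: weight = 21.89/51.88 = 0.4219; cost = 11.88%.
Private placement notes: weight = 29.99/51.88 = 0.5781; after-tax cost = 3.03% × (1 − 35%) = 1.9695%.
WACC = 0.4219 × 11.8800% + 0.5781 × 1.9695% = 6.1511%.
Change in WACC = 6.1511% − 7.6908% = -1.5397 pp.

-1.54 pp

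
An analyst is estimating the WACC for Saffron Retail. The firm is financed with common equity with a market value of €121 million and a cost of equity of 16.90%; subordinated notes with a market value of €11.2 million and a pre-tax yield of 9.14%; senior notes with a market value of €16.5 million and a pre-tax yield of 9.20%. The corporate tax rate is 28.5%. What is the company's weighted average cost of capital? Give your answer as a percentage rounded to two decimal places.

Total capital V = 121 + 11.2 + 16.5 = 148.7.
Equity: weight = 121/148.7 = 0.8137; cost = 16.9%.
Subordinated notes: weight = 11.2/148.7 = 0.0753; after-tax cost = 9.14% × (1 − 28.5%) = 6.5351%.
Senior notes: weight = 16.5/148.7 = 0.1110; after-tax cost = 9.2% × (1 − 28.5%) = 6.5780%.
WACC = 0.8137 × 16.9000% + 0.0753 × 6.5351% + 0.1110 × 6.5780% = 14.9740%.

14.97%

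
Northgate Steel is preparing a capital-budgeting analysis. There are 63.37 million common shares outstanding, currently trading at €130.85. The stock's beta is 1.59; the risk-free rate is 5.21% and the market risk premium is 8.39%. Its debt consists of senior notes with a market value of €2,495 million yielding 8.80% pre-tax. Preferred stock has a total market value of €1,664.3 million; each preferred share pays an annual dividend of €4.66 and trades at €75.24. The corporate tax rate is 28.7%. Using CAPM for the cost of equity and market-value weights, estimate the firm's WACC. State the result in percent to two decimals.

14.44%

Cost of equity via CAPM: Re = 5.21% + 1.59 × 8.39% = 18.5501%.
Cost of preferred: Rp = 4.66 / 75.24 = 6.1935%.
Market value of equity E = 130.85 × 63.37m = 8291.9645m.
Total capital V = 8291.9645 + 1664.3 + 2495 = 12451.2645.
Equity: weight = 8291.9645/12451.2645 = 0.6660; cost = 18.5501%.
Preferred: weight = 1664.3/12451.2645 = 0.1337; cost = 6.1935%.
Senior notes: weight = 2495/12451.2645 = 0.2004; after-tax cost = 8.8% × (1 − 28.7%) = 6.2744%.
WACC = 0.6660 × 18.5501% + 0.1337 × 6.1935% + 0.2004 × 6.2744% = 14.4386%.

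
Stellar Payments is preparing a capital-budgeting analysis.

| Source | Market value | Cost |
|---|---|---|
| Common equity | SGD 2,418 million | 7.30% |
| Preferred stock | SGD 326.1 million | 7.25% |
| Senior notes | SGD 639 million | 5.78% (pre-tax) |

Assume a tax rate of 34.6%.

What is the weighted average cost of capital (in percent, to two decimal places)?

6.63%

Total capital V = 2418 + 326.1 + 639 = 3383.1.
Equity: weight = 2418/3383.1 = 0.7147; cost = 7.3%.
Preferred: weight = 326.1/3383.1 = 0.0964; cost = 7.25%.
Senior notes: weight = 639/3383.1 = 0.1889; after-tax cost = 5.78% × (1 − 34.6%) = 3.7801%.
WACC = 0.7147 × 7.3000% + 0.0964 × 7.2500% + 0.1889 × 3.7801% = 6.6303%.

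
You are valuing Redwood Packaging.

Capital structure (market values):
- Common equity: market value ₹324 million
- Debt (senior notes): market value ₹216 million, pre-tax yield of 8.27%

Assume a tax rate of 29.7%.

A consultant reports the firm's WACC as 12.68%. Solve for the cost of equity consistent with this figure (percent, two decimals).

Total capital V = 324 + 216 = 540.
Equity weight = 324/540 = 0.6000.
Senior notes weight = 216/540 = 0.4000.
Debt contribution = 0.4000 × 8.27% × (1 − 29.7%) = 2.3255%.
Required equity contribution = 12.68% − 2.3255% = 10.3545%.
Re = 10.3545% / 0.6000 = 17.2575%.

17.26%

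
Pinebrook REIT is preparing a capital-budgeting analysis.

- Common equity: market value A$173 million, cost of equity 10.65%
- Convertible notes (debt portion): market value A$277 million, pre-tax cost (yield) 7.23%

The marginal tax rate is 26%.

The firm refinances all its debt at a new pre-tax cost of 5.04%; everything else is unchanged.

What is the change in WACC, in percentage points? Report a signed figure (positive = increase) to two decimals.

-1.00 pp

Current WACC:
Total capital V = 173 + 277 = 450.
Equity: weight = 173/450 = 0.3844; cost = 10.65%.
Convertible notes (debt portion): weight = 277/450 = 0.6156; after-tax cost = 7.23% × (1 − 26%) = 5.3502%.
WACC = 0.3844 × 10.6500% + 0.6156 × 5.3502% = 7.3877%.
After the change:
Total capital V = 173 + 277 = 450.
Equity: weight = 173/450 = 0.3844; cost = 10.65%.
Convertible notes (debt portion): weight = 277/450 = 0.6156; after-tax cost = 5.04% × (1 − 26%) = 3.7296%.
WACC = 0.3844 × 10.6500% + 0.6156 × 3.7296% = 6.3901%.
Change in WACC = 6.3901% − 7.3877% = -0.9976 pp.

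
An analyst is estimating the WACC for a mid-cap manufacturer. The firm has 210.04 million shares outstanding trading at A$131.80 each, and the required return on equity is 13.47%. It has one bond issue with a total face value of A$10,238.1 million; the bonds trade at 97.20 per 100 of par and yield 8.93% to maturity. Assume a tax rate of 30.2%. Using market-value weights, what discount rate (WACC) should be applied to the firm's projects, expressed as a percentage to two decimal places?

11.56%

Market value of equity E = 131.8 × 210.04m = 27683.272m. Market value of debt D = 10238.1m × 97.2/100 = 9951.4332m.
Total capital V = 27683.272 + 9951.4332 = 37634.7052.
Equity: weight = 27683.272/37634.7052 = 0.7356; cost = 13.47%.
Bonds outstanding: weight = 9951.4332/37634.7052 = 0.2644; after-tax cost = 8.93% × (1 − 30.2%) = 6.2331%.
WACC = 0.7356 × 13.4700% + 0.2644 × 6.2331% = 11.5564%.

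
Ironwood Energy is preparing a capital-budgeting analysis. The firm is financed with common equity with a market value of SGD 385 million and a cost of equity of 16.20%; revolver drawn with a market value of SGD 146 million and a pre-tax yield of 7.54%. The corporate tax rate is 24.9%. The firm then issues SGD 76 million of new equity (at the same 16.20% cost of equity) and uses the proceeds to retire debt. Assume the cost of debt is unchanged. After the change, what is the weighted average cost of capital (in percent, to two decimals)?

14.81%

After the change:
Total capital V = 461 + 70 = 531.
Equity: weight = 461/531 = 0.8682; cost = 16.2%.
Revolver drawn: weight = 70/531 = 0.1318; after-tax cost = 7.54% × (1 − 24.9%) = 5.6625%.
WACC = 0.8682 × 16.2000% + 0.1318 × 5.6625% = 14.8109%.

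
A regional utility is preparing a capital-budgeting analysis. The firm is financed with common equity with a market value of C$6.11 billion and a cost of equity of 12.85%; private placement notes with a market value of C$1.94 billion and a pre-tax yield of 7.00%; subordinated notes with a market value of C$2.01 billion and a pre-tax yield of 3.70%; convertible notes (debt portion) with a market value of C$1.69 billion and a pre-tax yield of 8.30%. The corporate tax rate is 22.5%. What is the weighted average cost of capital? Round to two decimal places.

8.99%

Total capital V = 6.11 + 1.94 + 2.01 + 1.69 = 11.75.
Equity: weight = 6.11/11.75 = 0.5200; cost = 12.85%.
Private placement notes: weight = 1.94/11.75 = 0.1651; after-tax cost = 7% × (1 − 22.5%) = 5.4250%.
Subordinated notes: weight = 2.01/11.75 = 0.1711; after-tax cost = 3.7% × (1 − 22.5%) = 2.8675%.
Convertible notes (debt portion): weight = 1.69/11.75 = 0.1438; after-tax cost = 8.3% × (1 − 22.5%) = 6.4325%.
WACC = 0.5200 × 12.8500% + 0.1651 × 5.4250% + 0.1711 × 2.8675% + 0.1438 × 6.4325% = 8.9934%.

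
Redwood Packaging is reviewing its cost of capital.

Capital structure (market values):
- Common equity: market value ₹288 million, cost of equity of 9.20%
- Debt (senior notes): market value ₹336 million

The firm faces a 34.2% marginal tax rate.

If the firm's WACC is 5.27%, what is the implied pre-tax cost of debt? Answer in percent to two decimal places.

2.89%

Total capital V = 288 + 336 = 624.
Equity weight = 288/624 = 0.4615.
Senior notes weight = 336/624 = 0.5385.
Equity contribution = 0.4615 × 9.2% = 4.2462%.
Remaining for debt = 5.27% − 4.2462% = 1.0238%.
Rd × (1 − 34.2%) × 0.5385 = 1.0238%  ⇒  Rd = 2.8897%.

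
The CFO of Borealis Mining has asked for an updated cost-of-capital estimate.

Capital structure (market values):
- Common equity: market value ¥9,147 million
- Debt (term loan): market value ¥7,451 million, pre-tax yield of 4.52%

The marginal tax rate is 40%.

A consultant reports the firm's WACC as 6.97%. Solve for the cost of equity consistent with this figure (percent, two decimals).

10.44%

Total capital V = 9147 + 7451 = 16598.
Equity weight = 9147/16598 = 0.5511.
Term loan weight = 7451/16598 = 0.4489.
Debt contribution = 0.4489 × 4.52% × (1 − 40%) = 1.2174%.
Required equity contribution = 6.97% − 1.2174% = 5.7526%.
Re = 5.7526% / 0.5511 = 10.4385%.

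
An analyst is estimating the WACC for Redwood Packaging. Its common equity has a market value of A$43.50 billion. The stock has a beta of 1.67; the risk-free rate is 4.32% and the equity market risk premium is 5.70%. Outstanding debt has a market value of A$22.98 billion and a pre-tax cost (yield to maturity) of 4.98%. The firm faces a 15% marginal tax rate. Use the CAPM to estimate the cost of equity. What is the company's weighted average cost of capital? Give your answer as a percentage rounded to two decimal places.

10.52%

Cost of equity via CAPM: Re = 4.32% + 1.67 × 5.7% = 13.8390%.
Total capital V = 43.5 + 22.98 = 66.48.
Equity: weight = 43.5/66.48 = 0.6543; cost = 13.839%.
Debt: weight = 22.98/66.48 = 0.3457; after-tax cost = 4.98% × (1 − 15%) = 4.2330%.
WACC = 0.6543 × 13.8390% + 0.3457 × 4.2330% = 10.5185%.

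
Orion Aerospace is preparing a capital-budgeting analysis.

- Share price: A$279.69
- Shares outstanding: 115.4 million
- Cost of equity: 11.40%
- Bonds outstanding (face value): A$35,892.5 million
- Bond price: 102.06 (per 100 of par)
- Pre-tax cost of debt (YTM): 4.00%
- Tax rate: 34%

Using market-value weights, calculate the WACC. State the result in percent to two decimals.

6.74%

Market value of equity E = 279.69 × 115.4m = 32276.226m. Market value of debt D = 35892.5m × 102.06/100 = 36631.8855m.
Total capital V = 32276.226 + 36631.8855 = 68908.1115.
Equity: weight = 32276.226/68908.1115 = 0.4684; cost = 11.4%.
Bonds outstanding: weight = 36631.8855/68908.1115 = 0.5316; after-tax cost = 4% × (1 − 34%) = 2.6400%.
WACC = 0.4684 × 11.4000% + 0.5316 × 2.6400% = 6.7431%.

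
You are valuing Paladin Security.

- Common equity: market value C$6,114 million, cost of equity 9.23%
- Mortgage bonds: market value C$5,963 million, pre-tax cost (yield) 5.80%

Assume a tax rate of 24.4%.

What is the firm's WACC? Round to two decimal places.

Total capital V = 6114 + 5963 = 12077.
Equity: weight = 6114/12077 = 0.5063; cost = 9.23%.
Mortgage bonds: weight = 5963/12077 = 0.4937; after-tax cost = 5.8% × (1 − 24.4%) = 4.3848%.
WACC = 0.5063 × 9.2300% + 0.4937 × 4.3848% = 6.8377%.

6.84%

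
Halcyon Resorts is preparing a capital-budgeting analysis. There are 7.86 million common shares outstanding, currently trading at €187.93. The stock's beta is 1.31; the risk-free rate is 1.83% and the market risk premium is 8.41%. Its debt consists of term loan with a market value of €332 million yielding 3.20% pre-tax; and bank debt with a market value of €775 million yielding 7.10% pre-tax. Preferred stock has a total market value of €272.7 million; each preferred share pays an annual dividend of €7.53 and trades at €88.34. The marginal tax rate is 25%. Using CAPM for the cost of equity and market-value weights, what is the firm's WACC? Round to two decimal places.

Cost of equity via CAPM: Re = 1.83% + 1.31 × 8.41% = 12.8471%.
Cost of preferred: Rp = 7.53 / 88.34 = 8.5239%.
Market value of equity E = 187.93 × 7.86m = 1477.1298m.
Total capital V = 1477.1298 + 272.7 + 332 + 775 = 2856.8298.
Equity: weight = 1477.1298/2856.8298 = 0.5171; cost = 12.8471%.
Preferred: weight = 272.7/2856.8298 = 0.0955; cost = 8.5239%.
Term loan: weight = 332/2856.8298 = 0.1162; after-tax cost = 3.2% × (1 − 25%) = 2.4000%.
Bank debt: weight = 775/2856.8298 = 0.2713; after-tax cost = 7.1% × (1 − 25%) = 5.3250%.
WACC = 0.5171 × 12.8471% + 0.0955 × 8.5239% + 0.1162 × 2.4000% + 0.2713 × 5.3250% = 9.1797%.

9.18%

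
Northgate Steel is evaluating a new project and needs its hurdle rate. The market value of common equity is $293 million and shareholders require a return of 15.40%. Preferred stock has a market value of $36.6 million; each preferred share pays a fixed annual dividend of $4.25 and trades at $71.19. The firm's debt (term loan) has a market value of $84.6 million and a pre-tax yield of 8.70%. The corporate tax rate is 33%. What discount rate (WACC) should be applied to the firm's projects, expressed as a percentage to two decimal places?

Cost of preferred: Rp = 4.25 / 71.19 = 5.9699%.
Total capital V = 293 + 36.6 + 84.6 = 414.2.
Equity: weight = 293/414.2 = 0.7074; cost = 15.4%.
Preferred: weight = 36.6/414.2 = 0.0884; cost = 5.9699%.
Term loan: weight = 84.6/414.2 = 0.2042; after-tax cost = 8.7% × (1 − 33%) = 5.8290%.
WACC = 0.7074 × 15.4000% + 0.0884 × 5.9699% + 0.2042 × 5.8290% = 12.6119%.

12.61%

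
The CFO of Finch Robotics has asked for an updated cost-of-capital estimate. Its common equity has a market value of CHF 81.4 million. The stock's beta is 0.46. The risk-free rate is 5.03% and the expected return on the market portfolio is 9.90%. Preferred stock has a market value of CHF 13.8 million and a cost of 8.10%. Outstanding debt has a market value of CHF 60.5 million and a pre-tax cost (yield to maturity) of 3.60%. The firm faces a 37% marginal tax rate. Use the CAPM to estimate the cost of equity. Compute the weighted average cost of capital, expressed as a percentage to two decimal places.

5.40%

Market risk premium = 9.9% − 5.03% = 4.87%.
Cost of equity via CAPM: Re = 5.03% + 0.46 × 4.87% = 7.2702%.
Total capital V = 81.4 + 13.8 + 60.5 = 155.7.
Equity: weight = 81.4/155.7 = 0.5228; cost = 7.2702%.
Preferred: weight = 13.8/155.7 = 0.0886; cost = 8.1%.
Debt: weight = 60.5/155.7 = 0.3886; after-tax cost = 3.6% × (1 − 37%) = 2.2680%.
WACC = 0.5228 × 7.2702% + 0.0886 × 8.1000% + 0.3886 × 2.2680% = 5.4001%.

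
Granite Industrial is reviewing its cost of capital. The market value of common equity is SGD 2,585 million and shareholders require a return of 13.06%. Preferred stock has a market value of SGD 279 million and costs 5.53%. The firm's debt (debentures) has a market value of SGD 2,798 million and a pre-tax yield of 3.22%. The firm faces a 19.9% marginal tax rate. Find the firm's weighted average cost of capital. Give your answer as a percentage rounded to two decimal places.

7.51%

Total capital V = 2585 + 279 + 2798 = 5662.
Equity: weight = 2585/5662 = 0.4566; cost = 13.06%.
Preferred: weight = 279/5662 = 0.0493; cost = 5.53%.
Debentures: weight = 2798/5662 = 0.4942; after-tax cost = 3.22% × (1 − 19.9%) = 2.5792%.
WACC = 0.4566 × 13.0600% + 0.0493 × 5.5300% + 0.4942 × 2.5792% = 7.5096%.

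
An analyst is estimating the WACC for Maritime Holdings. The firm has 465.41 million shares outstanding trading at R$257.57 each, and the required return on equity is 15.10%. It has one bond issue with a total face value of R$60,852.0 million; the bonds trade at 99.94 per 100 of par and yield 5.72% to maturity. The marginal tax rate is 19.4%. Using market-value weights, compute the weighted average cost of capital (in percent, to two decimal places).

Market value of equity E = 257.57 × 465.41m = 119875.6537m. Market value of debt D = 60852m × 99.94/100 = 60815.4888m.
Total capital V = 119875.6537 + 60815.4888 = 180691.1425.
Equity: weight = 119875.6537/180691.1425 = 0.6634; cost = 15.1%.
Bonds outstanding: weight = 60815.4888/180691.1425 = 0.3366; after-tax cost = 5.72% × (1 − 19.4%) = 4.6103%.
WACC = 0.6634 × 15.1000% + 0.3366 × 4.6103% = 11.5695%.

11.57%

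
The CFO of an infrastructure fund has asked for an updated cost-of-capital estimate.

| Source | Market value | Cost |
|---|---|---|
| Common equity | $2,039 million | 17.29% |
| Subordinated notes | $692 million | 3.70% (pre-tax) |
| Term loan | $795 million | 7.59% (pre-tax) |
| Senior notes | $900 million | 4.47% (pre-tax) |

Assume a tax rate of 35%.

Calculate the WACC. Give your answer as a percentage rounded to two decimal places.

Total capital V = 2039 + 692 + 795 + 900 = 4426.
Equity: weight = 2039/4426 = 0.4607; cost = 17.29%.
Subordinated notes: weight = 692/4426 = 0.1563; after-tax cost = 3.7% × (1 − 35%) = 2.4050%.
Term loan: weight = 795/4426 = 0.1796; after-tax cost = 7.59% × (1 − 35%) = 4.9335%.
Senior notes: weight = 900/4426 = 0.2033; after-tax cost = 4.47% × (1 − 35%) = 2.9055%.
WACC = 0.4607 × 17.2900% + 0.1563 × 2.4050% + 0.1796 × 4.9335% + 0.2033 × 2.9055% = 9.8183%.

9.82%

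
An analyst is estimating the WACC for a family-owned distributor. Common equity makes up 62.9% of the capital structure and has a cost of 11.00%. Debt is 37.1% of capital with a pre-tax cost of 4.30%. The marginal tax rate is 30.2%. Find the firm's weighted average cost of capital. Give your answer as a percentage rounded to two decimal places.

8.03%

After-tax cost of debt = 4.3% × (1 − 30.2%) = 3.0014%.
WACC = 0.629 × 11.0000% + 0.371 × 3.0014% = 8.0325%.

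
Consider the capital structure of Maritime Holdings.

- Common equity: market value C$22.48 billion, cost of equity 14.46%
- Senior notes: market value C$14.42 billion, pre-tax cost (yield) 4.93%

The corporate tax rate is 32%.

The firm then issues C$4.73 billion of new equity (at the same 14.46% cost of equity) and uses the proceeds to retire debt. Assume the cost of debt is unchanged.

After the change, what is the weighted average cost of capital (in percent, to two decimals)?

11.54%

After the change:
Total capital V = 27.21 + 9.69 = 36.9.
Equity: weight = 27.21/36.9 = 0.7374; cost = 14.46%.
Senior notes: weight = 9.69/36.9 = 0.2626; after-tax cost = 4.93% × (1 − 32%) = 3.3524%.
WACC = 0.7374 × 14.4600% + 0.2626 × 3.3524% = 11.5431%.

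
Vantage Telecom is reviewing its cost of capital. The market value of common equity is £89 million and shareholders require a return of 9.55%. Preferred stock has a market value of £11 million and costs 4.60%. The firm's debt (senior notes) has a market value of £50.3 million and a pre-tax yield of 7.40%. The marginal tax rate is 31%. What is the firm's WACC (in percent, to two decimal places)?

7.70%

Total capital V = 89 + 11 + 50.3 = 150.3.
Equity: weight = 89/150.3 = 0.5921; cost = 9.55%.
Preferred: weight = 11/150.3 = 0.0732; cost = 4.6%.
Senior notes: weight = 50.3/150.3 = 0.3347; after-tax cost = 7.4% × (1 − 31%) = 5.1060%.
WACC = 0.5921 × 9.5500% + 0.0732 × 4.6000% + 0.3347 × 5.1060% = 7.7005%.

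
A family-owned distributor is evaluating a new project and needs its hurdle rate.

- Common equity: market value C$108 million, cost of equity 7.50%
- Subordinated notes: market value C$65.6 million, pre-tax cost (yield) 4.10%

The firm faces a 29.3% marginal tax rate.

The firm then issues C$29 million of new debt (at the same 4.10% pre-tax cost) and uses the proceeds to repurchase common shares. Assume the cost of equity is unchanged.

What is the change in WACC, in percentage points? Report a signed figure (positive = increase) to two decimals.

-0.77 pp

Current WACC:
Total capital V = 108 + 65.6 = 173.6.
Equity: weight = 108/173.6 = 0.6221; cost = 7.5%.
Subordinated notes: weight = 65.6/173.6 = 0.3779; after-tax cost = 4.1% × (1 − 29.3%) = 2.8987%.
WACC = 0.6221 × 7.5000% + 0.3779 × 2.8987% = 5.7613%.
After the change:
Total capital V = 79 + 94.6 = 173.6.
Equity: weight = 79/173.6 = 0.4551; cost = 7.5%.
Subordinated notes: weight = 94.6/173.6 = 0.5449; after-tax cost = 4.1% × (1 − 29.3%) = 2.8987%.
WACC = 0.4551 × 7.5000% + 0.5449 × 2.8987% = 4.9926%.
Change in WACC = 4.9926% − 5.7613% = -0.7687 pp.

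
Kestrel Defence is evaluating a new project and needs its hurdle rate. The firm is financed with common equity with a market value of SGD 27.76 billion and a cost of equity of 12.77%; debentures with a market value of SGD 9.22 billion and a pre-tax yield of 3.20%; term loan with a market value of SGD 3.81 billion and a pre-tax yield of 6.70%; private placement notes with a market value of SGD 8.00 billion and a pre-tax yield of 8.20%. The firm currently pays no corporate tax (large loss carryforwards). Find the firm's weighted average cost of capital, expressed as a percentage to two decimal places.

9.74%

Total capital V = 27.76 + 9.22 + 3.81 + 8 = 48.79.
Equity: weight = 27.76/48.79 = 0.5690; cost = 12.77%.
Debentures: weight = 9.22/48.79 = 0.1890; after-tax cost = 3.2% × (1 − 0%) = 3.2000%.
Term loan: weight = 3.81/48.79 = 0.0781; after-tax cost = 6.7% × (1 − 0%) = 6.7000%.
Private placement notes: weight = 8/48.79 = 0.1640; after-tax cost = 8.2% × (1 − 0%) = 8.2000%.
WACC = 0.5690 × 12.7700% + 0.1890 × 3.2000% + 0.0781 × 6.7000% + 0.1640 × 8.2000% = 9.7382%.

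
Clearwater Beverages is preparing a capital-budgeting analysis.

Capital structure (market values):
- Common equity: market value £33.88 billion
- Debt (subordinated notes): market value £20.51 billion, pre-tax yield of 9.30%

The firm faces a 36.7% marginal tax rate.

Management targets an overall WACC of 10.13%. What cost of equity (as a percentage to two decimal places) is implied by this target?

12.70%

Total capital V = 33.88 + 20.51 = 54.39.
Equity weight = 33.88/54.39 = 0.6229.
Subordinated notes weight = 20.51/54.39 = 0.3771.
Debt contribution = 0.3771 × 9.3% × (1 − 36.7%) = 2.2199%.
Required equity contribution = 10.13% − 2.2199% = 7.9101%.
Re = 7.9101% / 0.6229 = 12.6987%.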